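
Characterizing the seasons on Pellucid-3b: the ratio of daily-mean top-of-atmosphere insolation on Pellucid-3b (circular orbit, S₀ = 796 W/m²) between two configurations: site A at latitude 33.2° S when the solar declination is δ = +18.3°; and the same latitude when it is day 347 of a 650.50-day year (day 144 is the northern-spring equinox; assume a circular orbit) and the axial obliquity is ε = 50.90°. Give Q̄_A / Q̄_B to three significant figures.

— Configuration A (φ=-33.2°):
cos H₀ = −tan(-33.2°) tan(+18.300°) = 0.2164, H₀ = 1.3527 rad.
Bracket: H₀ sin φ sin δ + cos φ cos δ sin H₀ = 1.3527×-0.54756×0.31399 + 0.83676×0.94943×0.97630 = -0.232567 + 0.775617 = 0.543050.
Q̄ = (S₀/π) × [bracket] = (796/π) × 0.543050 = 137.60 W/m².
— Configuration B (φ=-33.2°):
Solar longitude: λ_s = 360° × (347 − 144)/650.50 = 112.344°.
sin δ = sin 50.90° × sin 112.344° = 0.71778, so δ = +45.871°.
cos H₀ = −tan(-33.2°) tan(+45.871°) = 0.6746, H₀ = 0.8304 rad.
Bracket: H₀ sin φ sin δ + cos φ cos δ sin H₀ = 0.8304×-0.54756×0.71778 + 0.83676×0.69627×0.73819 = -0.326370 + 0.430078 = 0.103708.
Q̄ = (S₀/π) × [bracket] = (796/π) × 0.103708 = 26.277 W/m².
Ratio Q̄_A / Q̄_B = 137.60 / 26.277 = 5.237.

Q̄_A / Q̄_B ≈ 5.24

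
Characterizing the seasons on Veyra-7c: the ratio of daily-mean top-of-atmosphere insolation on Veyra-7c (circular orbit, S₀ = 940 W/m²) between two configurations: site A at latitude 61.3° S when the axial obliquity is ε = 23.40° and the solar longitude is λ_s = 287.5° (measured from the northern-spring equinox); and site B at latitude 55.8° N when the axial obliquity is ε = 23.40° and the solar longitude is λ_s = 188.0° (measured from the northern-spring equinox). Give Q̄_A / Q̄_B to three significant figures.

Q̄_A / Q̄_B ≈ 2.23

— Configuration A (φ=-61.3°):
Solar declination: sin δ = sin ε · sin λ_s = sin 23.40° × sin 287.5° = -0.37877, so δ = -22.257°.
cos H₀ = −tan(-61.3°) tan(-22.257°) = -0.7475, H₀ = 2.4151 rad.
Bracket: H₀ sin φ sin δ + cos φ cos δ sin H₀ = 2.4151×-0.87715×-0.37877 + 0.48022×0.92549×0.66423 = 0.802388 + 0.295210 = 1.097598.
Q̄ = (S₀/π) × [bracket] = (940/π) × 1.097598 = 328.41 W/m².
— Configuration B (φ=+55.8°):
Solar declination: sin δ = sin ε · sin λ_s = sin 23.40° × sin 188.0° = -0.05527, so δ = -3.168°.
cos H₀ = −tan(+55.8°) tan(-3.168°) = 0.0815, H₀ = 1.4893 rad.
Bracket: H₀ sin φ sin δ + cos φ cos δ sin H₀ = 1.4893×0.82708×-0.05527 + 0.56208×0.99847×0.99668 = -0.068080 + 0.559357 = 0.491277.
Q̄ = (S₀/π) × [bracket] = (940/π) × 0.491277 = 147.00 W/m².
Ratio Q̄_A / Q̄_B = 328.41 / 147.00 = 2.234.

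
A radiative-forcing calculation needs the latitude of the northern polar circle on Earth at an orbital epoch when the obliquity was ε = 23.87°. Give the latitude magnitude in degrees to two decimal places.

The polar circle is the lowest latitude that experiences at least one full rotation of continuous daylight at the northern-summer solstice; it lies at |φ| = 90° − ε = 90° − 23.87° = 66.13°.

66.13°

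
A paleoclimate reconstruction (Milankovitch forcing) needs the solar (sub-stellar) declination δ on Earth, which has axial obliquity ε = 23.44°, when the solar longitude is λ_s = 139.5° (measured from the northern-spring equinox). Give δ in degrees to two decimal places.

sin δ = sin ε · sin λ_s = sin 23.44° × sin 139.5° = 0.258343.
δ = arcsin(0.258343) = +14.97°.

δ = +14.97°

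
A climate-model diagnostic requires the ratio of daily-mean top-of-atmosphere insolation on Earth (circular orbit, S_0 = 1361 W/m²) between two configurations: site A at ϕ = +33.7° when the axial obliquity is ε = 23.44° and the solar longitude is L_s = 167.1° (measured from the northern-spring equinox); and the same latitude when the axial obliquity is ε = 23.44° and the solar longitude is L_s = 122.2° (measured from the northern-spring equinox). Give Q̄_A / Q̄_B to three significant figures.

Q̄_A / Q̄_B ≈ 0.826

— Configuration A (ϕ=+33.7°):
Solar declination: sin δ = sin ε · sin L_s = sin 23.44° × sin 167.1° = 0.08881, so δ = +5.095°.
cos h₀ = −tan(+33.7°) tan(+5.095°) = -0.0595, h₀ = 1.6303 rad.
Bracket: h₀ sin ϕ sin δ + cos ϕ cos δ sin h₀ = 1.6303×0.55484×0.08881 + 0.83195×0.99605×0.99823 = 0.080334 + 0.827197 = 0.907531.
Q̄ = (S_0/π) × [bracket] = (1361/π) × 0.907531 = 393.16 W/m².
— Configuration B (ϕ=+33.7°):
Solar declination: sin δ = sin ε · sin L_s = sin 23.44° × sin 122.2° = 0.33661, so δ = +19.670°.
cos h₀ = −tan(+33.7°) tan(+19.670°) = -0.2384, h₀ = 1.8115 rad.
Bracket: h₀ sin ϕ sin δ + cos ϕ cos δ sin h₀ = 1.8115×0.55484×0.33661 + 0.83195×0.94165×0.97117 = 0.338324 + 0.760820 = 1.099144.
Q̄ = (S_0/π) × [bracket] = (1361/π) × 1.099144 = 476.17 W/m².
Ratio Q̄_A / Q̄_B = 393.16 / 476.17 = 0.8257.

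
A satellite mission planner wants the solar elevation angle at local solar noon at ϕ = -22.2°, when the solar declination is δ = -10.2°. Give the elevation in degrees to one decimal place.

78.0°

At local noon the hour angle is zero, so the zenith angle equals |ϕ − δ| = |-22.2° − (-10.200°)| = 12.000°.
Elevation = 90° − 12.000° = 78.0°.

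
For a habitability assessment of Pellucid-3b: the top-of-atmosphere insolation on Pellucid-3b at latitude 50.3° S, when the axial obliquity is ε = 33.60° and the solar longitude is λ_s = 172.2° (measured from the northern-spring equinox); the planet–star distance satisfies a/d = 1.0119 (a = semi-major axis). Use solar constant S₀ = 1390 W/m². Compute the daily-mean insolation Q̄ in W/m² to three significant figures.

Solar declination: sin δ = sin ε · sin λ_s = sin 33.60° × sin 172.2° = 0.07510, so δ = +4.307°.
cos H₀ = −tan(-50.3°) tan(+4.307°) = 0.0907, H₀ = 1.4800 rad.
Bracket: H₀ sin φ sin δ + cos φ cos δ sin H₀ = 1.4800×-0.76940×0.07510 + 0.63877×0.99718×0.99588 = -0.085517 + 0.634344 = 0.548827.
Inverse-square distance factor (a/d)² = 1.0119² = 1.023942.
Q̄ = (S₀/π) × 1.023942 × [bracket] = (1390/π) × 1.023942 × 0.548827 = 248.6 W/m².

Q̄ ≈ 249 W/m²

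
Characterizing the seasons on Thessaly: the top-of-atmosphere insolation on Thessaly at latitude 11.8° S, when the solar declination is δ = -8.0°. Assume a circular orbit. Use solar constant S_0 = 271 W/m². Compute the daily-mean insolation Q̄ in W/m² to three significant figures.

Q̄ ≈ 87.5 W/m²

cos h₀ = −tan(-11.8°) tan(-8.000°) = -0.0294, h₀ = 1.6002 rad.
Bracket: h₀ sin ϕ sin δ + cos ϕ cos δ sin h₀ = 1.6002×-0.20450×-0.13917 + 0.97887×0.99027×0.99957 = 0.045542 + 0.968929 = 1.014471.
Q̄ = (S_0/π) × [bracket] = (271/π) × 1.014471 = 87.51 W/m².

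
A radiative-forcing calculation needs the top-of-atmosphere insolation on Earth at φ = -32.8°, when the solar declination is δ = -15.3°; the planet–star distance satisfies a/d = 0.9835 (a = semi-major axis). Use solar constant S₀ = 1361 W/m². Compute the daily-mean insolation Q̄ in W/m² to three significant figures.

cos H₀ = −tan(-32.8°) tan(-15.300°) = -0.1763, H₀ = 1.7480 rad.
Bracket: H₀ sin φ sin δ + cos φ cos δ sin H₀ = 1.7480×-0.54171×-0.26387 + 0.84057×0.96456×0.98434 = 0.249861 + 0.798083 = 1.047944.
Inverse-square distance factor (a/d)² = 0.9835² = 0.967272.
Q̄ = (S₀/π) × 0.967272 × [bracket] = (1361/π) × 0.967272 × 1.047944 = 439.1 W/m².

Q̄ ≈ 439 W/m²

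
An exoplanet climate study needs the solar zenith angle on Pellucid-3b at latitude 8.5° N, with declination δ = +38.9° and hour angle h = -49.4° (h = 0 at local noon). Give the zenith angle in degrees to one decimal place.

cos θ_z = sin φ sin δ + cos φ cos δ cos h = 0.092819 + 0.500898 = 0.593717.
θ_z = arccos(0.593717) = 53.6°.

θ_z = 53.6°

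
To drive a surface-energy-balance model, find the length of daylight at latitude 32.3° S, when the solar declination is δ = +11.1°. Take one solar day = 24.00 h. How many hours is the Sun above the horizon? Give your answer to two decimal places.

11.05 h

cos H₀ = −tan φ · tan δ = −tan(-32.3°) × tan(+11.100°) = 0.1240, so H₀ = 1.4464 rad = 82.88°.
Daylight = 2H₀/(2π) × 24.00 h = (1.4464/π) × 24.00 = 11.05 h.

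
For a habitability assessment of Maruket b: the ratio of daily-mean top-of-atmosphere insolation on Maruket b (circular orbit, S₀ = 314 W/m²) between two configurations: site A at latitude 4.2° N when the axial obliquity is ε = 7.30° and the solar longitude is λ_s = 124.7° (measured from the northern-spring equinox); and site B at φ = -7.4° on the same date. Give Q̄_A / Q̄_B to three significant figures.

Q̄_A / Q̄_B ≈ 1.04

— Configuration A (φ=+4.2°):
Solar declination: sin δ = sin ε · sin λ_s = sin 7.30° × sin 124.7° = 0.10447, so δ = +5.996°.
cos H₀ = −tan(+4.2°) tan(+5.996°) = -0.0077, H₀ = 1.5785 rad.
Bracket: H₀ sin φ sin δ + cos φ cos δ sin H₀ = 1.5785×0.07324×0.10447 + 0.99731×0.99453×0.99997 = 0.012078 + 0.991825 = 1.003903.
Q̄ = (S₀/π) × [bracket] = (314/π) × 1.003903 = 100.34 W/m².
— Configuration B (φ=-7.4°):
cos H₀ = −tan(-7.4°) tan(+5.996°) = 0.0136, H₀ = 1.5572 rad.
Bracket: H₀ sin φ sin δ + cos φ cos δ sin H₀ = 1.5572×-0.12880×0.10447 + 0.99167×0.99453×0.99991 = -0.020953 + 0.986157 = 0.965204.
Q̄ = (S₀/π) × [bracket] = (314/π) × 0.965204 = 96.471 W/m².
Ratio Q̄_A / Q̄_B = 100.34 / 96.471 = 1.040.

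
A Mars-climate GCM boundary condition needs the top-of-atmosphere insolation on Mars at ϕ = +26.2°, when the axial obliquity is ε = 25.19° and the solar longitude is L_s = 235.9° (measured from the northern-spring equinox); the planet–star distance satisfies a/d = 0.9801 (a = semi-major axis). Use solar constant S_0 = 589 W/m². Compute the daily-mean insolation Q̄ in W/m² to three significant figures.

Solar declination: sin δ = sin ε · sin L_s = sin 25.19° × sin 235.9° = -0.35244, so δ = -20.637°.
cos h₀ = −tan(+26.2°) tan(-20.637°) = 0.1853, h₀ = 1.3844 rad.
Bracket: h₀ sin ϕ sin δ + cos ϕ cos δ sin h₀ = 1.3844×0.44151×-0.35244 + 0.89726×0.93583×0.98268 = -0.215421 + 0.825140 = 0.609719.
Inverse-square distance factor (a/d)² = 0.9801² = 0.960596.
Q̄ = (S_0/π) × 0.960596 × [bracket] = (589/π) × 0.960596 × 0.609719 = 109.8 W/m².

Q̄ ≈ 110 W/m²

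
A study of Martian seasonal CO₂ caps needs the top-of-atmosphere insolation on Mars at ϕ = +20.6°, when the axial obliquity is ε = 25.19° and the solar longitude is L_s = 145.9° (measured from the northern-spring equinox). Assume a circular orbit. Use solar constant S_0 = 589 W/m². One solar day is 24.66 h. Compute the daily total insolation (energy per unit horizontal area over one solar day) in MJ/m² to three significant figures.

17.4 MJ/m²

Solar declination: sin δ = sin ε · sin L_s = sin 25.19° × sin 145.9° = 0.23862, so δ = +13.805°.
cos h₀ = −tan(+20.6°) tan(+13.805°) = -0.0924, h₀ = 1.6633 rad.
Bracket: h₀ sin ϕ sin δ + cos ϕ cos δ sin h₀ = 1.6633×0.35184×0.23862 + 0.93606×0.97111×0.99573 = 0.139644 + 0.905136 = 1.044780.
Q̄ = (S_0/π) × [bracket] = (589/π) × 1.044780 = 195.88 W/m².
Daily total = Q̄ × 24.66 h × 3600 s/h = 195.88 × 24.66 × 3600 / 10⁶ = 17.39 MJ/m².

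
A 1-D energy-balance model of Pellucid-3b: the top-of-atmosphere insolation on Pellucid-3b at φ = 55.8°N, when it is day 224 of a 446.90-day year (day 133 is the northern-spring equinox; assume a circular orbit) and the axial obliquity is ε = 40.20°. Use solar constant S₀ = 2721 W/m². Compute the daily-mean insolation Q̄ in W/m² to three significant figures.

Solar longitude: λ_s = 360° × (224 − 133)/446.90 = 73.305°.
sin δ = sin 40.20° × sin 73.305° = 0.61825, so δ = +38.188°.
cos H₀ = −tan(+55.8°) tan(+38.188°) = -1.1574 ≤ −1 ⇒ polar day, H₀ = π.
Bracket: H₀ sin φ sin δ + cos φ cos δ sin H₀ = 3.1416×0.82708×0.61825 + 0.56208×0.78598×0.00000 = 1.606433 + 0.000000 = 1.606433.
Q̄ = (S₀/π) × [bracket] = (2721/π) × 1.606433 = 1391 W/m².

Q̄ ≈ 1.39e+03 W/m²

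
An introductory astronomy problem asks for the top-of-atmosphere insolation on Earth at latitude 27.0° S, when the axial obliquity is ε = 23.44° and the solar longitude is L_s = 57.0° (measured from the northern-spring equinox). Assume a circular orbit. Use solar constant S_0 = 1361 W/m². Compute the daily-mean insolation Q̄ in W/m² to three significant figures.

Solar declination: sin δ = sin ε · sin L_s = sin 23.44° × sin 57.0° = 0.33361, so δ = +19.488°.
cos h₀ = −tan(-27.0°) tan(+19.488°) = 0.1803, h₀ = 1.3895 rad.
Bracket: h₀ sin ϕ sin δ + cos ϕ cos δ sin h₀ = 1.3895×-0.45399×0.33361 + 0.89101×0.94271×0.98361 = -0.210448 + 0.826197 = 0.615749.
Q̄ = (S_0/π) × [bracket] = (1361/π) × 0.615749 = 266.8 W/m².

Q̄ ≈ 267 W/m²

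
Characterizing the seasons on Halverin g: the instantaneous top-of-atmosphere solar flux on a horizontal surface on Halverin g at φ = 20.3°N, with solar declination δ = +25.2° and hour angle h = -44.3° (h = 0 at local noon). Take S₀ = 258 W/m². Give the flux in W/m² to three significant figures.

195 W/m²

cos θ_z = sin φ sin δ + cos φ cos δ cos h = 0.147718 + 0.607356 = 0.755074.
Flux = S₀ · cos θ_z = 258 × 0.755074 = 194.8 W/m².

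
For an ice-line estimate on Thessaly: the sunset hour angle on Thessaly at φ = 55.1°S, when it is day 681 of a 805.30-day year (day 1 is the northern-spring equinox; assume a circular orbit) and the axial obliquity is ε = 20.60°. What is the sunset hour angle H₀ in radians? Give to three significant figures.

Solar longitude: λ_s = 360° × (681 − 1)/805.30 = 303.986°.
sin δ = sin 20.60° × sin 303.986° = -0.29174, so δ = -16.962°.
cos H₀ = −tan φ · tan δ = −tan(-55.1°) × tan(-16.962°) = -0.4372, so H₀ = 2.0233 rad = 115.93°.

H₀ = 2.02 rad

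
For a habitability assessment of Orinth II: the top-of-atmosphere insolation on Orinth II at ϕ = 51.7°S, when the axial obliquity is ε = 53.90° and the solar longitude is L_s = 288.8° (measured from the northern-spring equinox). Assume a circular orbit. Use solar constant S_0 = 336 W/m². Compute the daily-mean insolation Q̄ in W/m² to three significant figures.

Solar declination: sin δ = sin ε · sin L_s = sin 53.90° × sin 288.8° = -0.76488, so δ = -49.897°.
cos h₀ = −tan(-51.7°) tan(-49.897°) = -1.5035 ≤ −1 ⇒ polar day, h₀ = π.
Bracket: h₀ sin ϕ sin δ + cos ϕ cos δ sin h₀ = 3.1416×-0.78478×-0.76488 + 0.61978×0.64417×0.00000 = 1.885785 + 0.000000 = 1.885785.
Q̄ = (S_0/π) × [bracket] = (336/π) × 1.885785 = 201.7 W/m².

Q̄ ≈ 202 W/m²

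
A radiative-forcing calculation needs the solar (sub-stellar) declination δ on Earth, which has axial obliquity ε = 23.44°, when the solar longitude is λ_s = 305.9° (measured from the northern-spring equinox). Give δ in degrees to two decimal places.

δ = -18.80°

sin δ = sin ε · sin λ_s = sin 23.44° × sin 305.9° = -0.322225.
δ = arcsin(-0.322225) = -18.80°.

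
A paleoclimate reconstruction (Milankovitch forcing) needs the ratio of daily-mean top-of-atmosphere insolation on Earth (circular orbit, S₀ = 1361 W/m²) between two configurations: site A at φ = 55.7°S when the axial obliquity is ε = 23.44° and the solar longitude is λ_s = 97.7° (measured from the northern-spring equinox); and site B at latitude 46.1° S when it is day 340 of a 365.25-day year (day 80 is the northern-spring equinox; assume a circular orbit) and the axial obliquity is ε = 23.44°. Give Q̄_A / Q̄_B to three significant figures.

— Configuration A (φ=-55.7°):
Solar declination: sin δ = sin ε · sin λ_s = sin 23.44° × sin 97.7° = 0.39420, so δ = +23.216°.
cos H₀ = −tan(-55.7°) tan(+23.216°) = 0.6288, H₀ = 0.8908 rad.
Bracket: H₀ sin φ sin δ + cos φ cos δ sin H₀ = 0.8908×-0.82610×0.39420 + 0.56353×0.91902×0.77757 = -0.290088 + 0.402700 = 0.112612.
Q̄ = (S₀/π) × [bracket] = (1361/π) × 0.112612 = 48.786 W/m².
— Configuration B (φ=-46.1°):
Solar longitude: λ_s = 360° × (340 − 80)/365.25 = 256.263°.
sin δ = sin 23.44° × sin 256.263° = -0.38641, so δ = -22.731°.
cos H₀ = −tan(-46.1°) tan(-22.731°) = -0.4354, H₀ = 2.0212 rad.
Bracket: H₀ sin φ sin δ + cos φ cos δ sin H₀ = 2.0212×-0.72055×-0.38641 + 0.69340×0.92233×0.90026 = 0.562758 + 0.575756 = 1.138514.
Q̄ = (S₀/π) × [bracket] = (1361/π) × 1.138514 = 493.23 W/m².
Ratio Q̄_A / Q̄_B = 48.786 / 493.23 = 0.09891.

Q̄_A / Q̄_B ≈ 0.0989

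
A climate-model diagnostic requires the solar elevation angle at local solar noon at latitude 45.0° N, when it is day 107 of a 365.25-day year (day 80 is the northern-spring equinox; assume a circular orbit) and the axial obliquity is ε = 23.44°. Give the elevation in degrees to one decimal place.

55.3°

Solar longitude: λ_s = 360° × (107 − 80)/365.25 = 26.612°.
sin δ = sin 23.44° × sin 26.612° = 0.17819, so δ = +10.264°.
At local noon the hour angle is zero, so the zenith angle equals |φ − δ| = |+45.0° − (+10.264°)| = 34.736°.
Elevation = 90° − 34.736° = 55.3°.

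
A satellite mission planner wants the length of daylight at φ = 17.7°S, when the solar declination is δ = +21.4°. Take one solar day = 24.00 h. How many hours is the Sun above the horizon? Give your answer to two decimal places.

cos H₀ = −tan φ · tan δ = −tan(-17.7°) × tan(+21.400°) = 0.1251, so H₀ = 1.4454 rad = 82.82°.
Daylight = 2H₀/(2π) × 24.00 h = (1.4454/π) × 24.00 = 11.04 h.

11.04 h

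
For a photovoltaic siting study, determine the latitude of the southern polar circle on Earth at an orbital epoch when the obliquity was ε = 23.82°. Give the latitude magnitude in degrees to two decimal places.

66.18°

The polar circle is the lowest latitude that experiences at least one full rotation of continuous darkness at the northern-summer solstice; it lies at |φ| = 90° − ε = 90° − 23.82° = 66.18°.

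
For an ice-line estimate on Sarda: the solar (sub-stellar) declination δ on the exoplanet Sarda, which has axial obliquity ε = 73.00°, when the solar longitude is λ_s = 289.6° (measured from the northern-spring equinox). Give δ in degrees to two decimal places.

sin δ = sin ε · sin λ_s = sin 73.00° × sin 289.6° = -0.900894.
δ = arcsin(-0.900894) = -64.28°.

δ = -64.28°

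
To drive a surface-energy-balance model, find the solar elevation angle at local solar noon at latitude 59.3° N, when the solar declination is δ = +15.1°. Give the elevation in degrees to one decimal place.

At local noon the hour angle is zero, so the zenith angle equals |ϕ − δ| = |+59.3° − (+15.100°)| = 44.200°.
Elevation = 90° − 44.200° = 45.8°.

45.8°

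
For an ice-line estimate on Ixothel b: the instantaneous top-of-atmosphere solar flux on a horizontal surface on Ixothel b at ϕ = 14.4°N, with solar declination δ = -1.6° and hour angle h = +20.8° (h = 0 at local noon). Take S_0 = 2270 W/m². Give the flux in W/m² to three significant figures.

2.04e+03 W/m²

cos θ_z = sin ϕ sin δ + cos ϕ cos δ cos h = -0.006944 + 0.905103 = 0.898159.
Flux = S_0 · cos θ_z = 2270 × 0.898159 = 2039 W/m².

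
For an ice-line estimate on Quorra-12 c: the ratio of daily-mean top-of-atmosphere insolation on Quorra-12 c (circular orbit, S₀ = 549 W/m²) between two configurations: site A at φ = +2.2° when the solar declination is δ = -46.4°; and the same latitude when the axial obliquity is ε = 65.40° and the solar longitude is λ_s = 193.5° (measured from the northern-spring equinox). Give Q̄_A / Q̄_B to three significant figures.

— Configuration A (φ=+2.2°):
cos H₀ = −tan(+2.2°) tan(-46.400°) = 0.0403, H₀ = 1.5304 rad.
Bracket: H₀ sin φ sin δ + cos φ cos δ sin H₀ = 1.5304×0.03839×-0.72417 + 0.99926×0.68962×0.99919 = -0.042546 + 0.688552 = 0.646006.
Q̄ = (S₀/π) × [bracket] = (549/π) × 0.646006 = 112.89 W/m².
— Configuration B (φ=+2.2°):
Solar declination: sin δ = sin ε · sin λ_s = sin 65.40° × sin 193.5° = -0.21226, so δ = -12.255°.
cos H₀ = −tan(+2.2°) tan(-12.255°) = 0.0083, H₀ = 1.5625 rad.
Bracket: H₀ sin φ sin δ + cos φ cos δ sin H₀ = 1.5625×0.03839×-0.21226 + 0.99926×0.97721×0.99997 = -0.012732 + 0.976458 = 0.963726.
Q̄ = (S₀/π) × [bracket] = (549/π) × 0.963726 = 168.41 W/m².
Ratio Q̄_A / Q̄_B = 112.89 / 168.41 = 0.6703.

Q̄_A / Q̄_B ≈ 0.670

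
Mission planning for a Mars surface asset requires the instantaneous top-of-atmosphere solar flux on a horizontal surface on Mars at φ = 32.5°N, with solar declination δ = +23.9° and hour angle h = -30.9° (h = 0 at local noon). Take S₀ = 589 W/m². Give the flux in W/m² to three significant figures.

cos θ_z = sin φ sin δ + cos φ cos δ cos h = 0.217682 + 0.661632 = 0.879314.
Flux = S₀ · cos θ_z = 589 × 0.879314 = 517.9 W/m².

518 W/m²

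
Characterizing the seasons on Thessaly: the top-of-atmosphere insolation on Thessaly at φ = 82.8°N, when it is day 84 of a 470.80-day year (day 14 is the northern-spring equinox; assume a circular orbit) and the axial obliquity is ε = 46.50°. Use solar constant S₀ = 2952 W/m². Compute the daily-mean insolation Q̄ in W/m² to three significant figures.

Solar longitude: λ_s = 360° × (84 − 14)/470.80 = 53.526°.
sin δ = sin 46.50° × sin 53.526° = 0.58329, so δ = +35.682°.
cos H₀ = −tan(+82.8°) tan(+35.682°) = -5.6844 ≤ −1 ⇒ polar day, H₀ = π.
Bracket: H₀ sin φ sin δ + cos φ cos δ sin H₀ = 3.1416×0.99211×0.58329 + 0.12533×0.81226×0.00000 = 1.818006 + 0.000000 = 1.818006.
Q̄ = (S₀/π) × [bracket] = (2952/π) × 1.818006 = 1708 W/m².

Q̄ ≈ 1.71e+03 W/m²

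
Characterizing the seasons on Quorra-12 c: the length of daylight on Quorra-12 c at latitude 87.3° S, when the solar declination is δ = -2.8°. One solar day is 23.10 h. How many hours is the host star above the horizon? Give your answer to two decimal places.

23.10 h

Sunrise equation: cos H₀ = −tan φ · tan δ = -1.0371 ≤ −1, so the host star never sets (polar day) and H₀ = π.
Daylight = 2H₀/(2π) × 23.10 h = (3.1416/π) × 23.10 = 23.10 h.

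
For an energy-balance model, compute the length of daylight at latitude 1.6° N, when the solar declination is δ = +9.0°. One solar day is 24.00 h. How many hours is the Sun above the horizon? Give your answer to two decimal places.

cos H₀ = −tan φ · tan δ = −tan(+1.6°) × tan(+9.000°) = -0.0044, so H₀ = 1.5752 rad = 90.25°.
Daylight = 2H₀/(2π) × 24.00 h = (1.5752/π) × 24.00 = 12.03 h.

12.03 h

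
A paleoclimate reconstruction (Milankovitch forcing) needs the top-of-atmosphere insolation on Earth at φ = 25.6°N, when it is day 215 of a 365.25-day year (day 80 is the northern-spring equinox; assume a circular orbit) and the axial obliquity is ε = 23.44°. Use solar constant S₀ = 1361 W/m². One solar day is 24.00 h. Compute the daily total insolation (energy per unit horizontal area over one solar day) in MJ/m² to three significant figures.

40.0 MJ/m²

Solar longitude: λ_s = 360° × (215 − 80)/365.25 = 133.060°.
sin δ = sin 23.44° × sin 133.060° = 0.29064, so δ = +16.896°.
cos H₀ = −tan(+25.6°) tan(+16.896°) = -0.1455, H₀ = 1.7168 rad.
Bracket: H₀ sin φ sin δ + cos φ cos δ sin H₀ = 1.7168×0.43209×0.29064 + 0.90183×0.95683×0.98935 = 0.215600 + 0.853708 = 1.069308.
Q̄ = (S₀/π) × [bracket] = (1361/π) × 1.069308 = 463.25 W/m².
Daily total = Q̄ × 24.00 h × 3600 s/h = 463.25 × 24.00 × 3600 / 10⁶ = 40.02 MJ/m².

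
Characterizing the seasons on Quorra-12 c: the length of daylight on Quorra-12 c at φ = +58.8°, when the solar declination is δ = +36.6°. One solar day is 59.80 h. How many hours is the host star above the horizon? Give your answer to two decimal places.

59.80 h

Sunrise equation: cos H₀ = −tan φ · tan δ = -1.2263 ≤ −1, so the host star never sets (polar day) and H₀ = π.
Daylight = 2H₀/(2π) × 59.80 h = (3.1416/π) × 59.80 = 59.80 h.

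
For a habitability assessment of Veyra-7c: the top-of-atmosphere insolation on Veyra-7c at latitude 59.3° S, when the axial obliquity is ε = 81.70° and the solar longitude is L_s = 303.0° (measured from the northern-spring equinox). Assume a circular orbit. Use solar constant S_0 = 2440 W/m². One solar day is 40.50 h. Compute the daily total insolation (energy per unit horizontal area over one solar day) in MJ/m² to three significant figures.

Solar declination: sin δ = sin ε · sin L_s = sin 81.70° × sin 303.0° = -0.82989, so δ = -56.087°.
cos h₀ = −tan(-59.3°) tan(-56.087°) = -2.5051 ≤ −1 ⇒ polar day, h₀ = π.
Bracket: h₀ sin ϕ sin δ + cos ϕ cos δ sin h₀ = 3.1416×-0.85985×-0.82989 + 0.51054×0.55793×0.00000 = 2.241786 + 0.000000 = 2.241786.
Q̄ = (S_0/π) × [bracket] = (2440/π) × 2.241786 = 1741.1 W/m².
Daily total = Q̄ × 40.50 h × 3600 s/h = 1741.1 × 40.50 × 3600 / 10⁶ = 253.9 MJ/m².

254 MJ/m²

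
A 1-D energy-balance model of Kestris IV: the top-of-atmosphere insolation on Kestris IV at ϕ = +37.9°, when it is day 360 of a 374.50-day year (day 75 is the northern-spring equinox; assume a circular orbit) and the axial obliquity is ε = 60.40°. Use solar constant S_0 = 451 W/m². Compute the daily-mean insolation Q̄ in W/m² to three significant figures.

Q̄ ≈ 0.00 W/m²

Solar longitude: L_s = 360° × (360 − 75)/374.50 = 273.965°.
sin δ = sin 60.40° × sin 273.965° = -0.86741, so δ = -60.159°.
cos h₀ = −tan(+37.9°) tan(-60.159°) = 1.3571 ≥ 1 ⇒ polar night, h₀ = 0 and Q̄ = 0.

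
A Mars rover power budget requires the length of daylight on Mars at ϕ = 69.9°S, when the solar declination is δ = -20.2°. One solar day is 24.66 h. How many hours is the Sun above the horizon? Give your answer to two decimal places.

24.66 h

Sunrise equation: cos h₀ = −tan ϕ · tan δ = -1.0054 ≤ −1, so the Sun never sets (polar day) and h₀ = π.
Daylight = 2h₀/(2π) × 24.66 h = (3.1416/π) × 24.66 = 24.66 h.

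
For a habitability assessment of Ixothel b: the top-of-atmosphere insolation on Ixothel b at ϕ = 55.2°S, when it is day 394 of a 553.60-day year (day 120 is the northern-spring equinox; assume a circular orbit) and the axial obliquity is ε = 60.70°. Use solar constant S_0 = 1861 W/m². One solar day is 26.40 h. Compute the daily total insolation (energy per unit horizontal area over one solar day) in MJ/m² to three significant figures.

30.1 MJ/m²

Solar longitude: L_s = 360° × (394 − 120)/553.60 = 178.179°.
sin δ = sin 60.70° × sin 178.179° = 0.02771, so δ = +1.588°.
cos h₀ = −tan(-55.2°) tan(+1.588°) = 0.0399, h₀ = 1.5309 rad.
Bracket: h₀ sin ϕ sin δ + cos ϕ cos δ sin h₀ = 1.5309×-0.82115×0.02771 + 0.57071×0.99962×0.99920 = -0.034834 + 0.570037 = 0.535203.
Q̄ = (S_0/π) × [bracket] = (1861/π) × 0.535203 = 317.04 W/m².
Daily total = Q̄ × 26.40 h × 3600 s/h = 317.04 × 26.40 × 3600 / 10⁶ = 30.13 MJ/m².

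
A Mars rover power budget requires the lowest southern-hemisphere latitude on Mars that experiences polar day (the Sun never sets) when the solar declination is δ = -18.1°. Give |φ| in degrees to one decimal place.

Polar day requires cos H₀ = −tan φ tan δ ≤ −1, i.e. tan φ tan δ ≥ 1.
The boundary is |tan φ| · |tan δ| = 1, so |φ| = 90° − |δ| = 90° − 18.1° = 71.9° in the southern hemisphere.

|φ| = 71.9°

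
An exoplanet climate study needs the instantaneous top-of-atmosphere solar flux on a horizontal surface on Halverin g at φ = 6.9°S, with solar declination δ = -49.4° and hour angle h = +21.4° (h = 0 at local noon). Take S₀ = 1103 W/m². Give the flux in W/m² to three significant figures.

764 W/m²

cos θ_z = sin φ sin δ + cos φ cos δ cos h = 0.091216 + 0.601519 = 0.692735.
Flux = S₀ · cos θ_z = 1103 × 0.692735 = 764.1 W/m².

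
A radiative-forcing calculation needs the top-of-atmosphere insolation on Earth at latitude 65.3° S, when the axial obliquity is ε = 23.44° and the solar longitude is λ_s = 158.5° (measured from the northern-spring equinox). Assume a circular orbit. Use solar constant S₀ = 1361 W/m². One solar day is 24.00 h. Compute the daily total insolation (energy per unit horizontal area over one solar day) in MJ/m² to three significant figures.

Solar declination: sin δ = sin ε · sin λ_s = sin 23.44° × sin 158.5° = 0.14579, so δ = +8.383°.
cos H₀ = −tan(-65.3°) tan(+8.383°) = 0.3204, H₀ = 1.2447 rad.
Bracket: H₀ sin φ sin δ + cos φ cos δ sin H₀ = 1.2447×-0.90851×0.14579 + 0.41787×0.98932×0.94728 = -0.164863 + 0.391612 = 0.226749.
Q̄ = (S₀/π) × [bracket] = (1361/π) × 0.226749 = 98.232 W/m².
Daily total = Q̄ × 24.00 h × 3600 s/h = 98.232 × 24.00 × 3600 / 10⁶ = 8.487 MJ/m².

8.49 MJ/m²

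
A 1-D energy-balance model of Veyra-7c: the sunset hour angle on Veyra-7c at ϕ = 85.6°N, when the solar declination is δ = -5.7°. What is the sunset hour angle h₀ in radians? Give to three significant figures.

h₀ = 0.00 rad

cos h₀ = −tan ϕ · tan δ = 1.2972 ≥ 1, so the host star never rises (polar night) and h₀ = 0.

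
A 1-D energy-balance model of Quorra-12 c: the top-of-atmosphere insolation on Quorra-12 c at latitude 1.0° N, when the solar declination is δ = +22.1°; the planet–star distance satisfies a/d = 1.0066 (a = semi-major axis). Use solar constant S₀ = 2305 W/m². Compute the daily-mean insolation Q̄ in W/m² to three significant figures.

cos H₀ = −tan(+1.0°) tan(+22.100°) = -0.0071, H₀ = 1.5779 rad.
Bracket: H₀ sin φ sin δ + cos φ cos δ sin H₀ = 1.5779×0.01745×0.37622 + 0.99985×0.92653×0.99997 = 0.010359 + 0.926363 = 0.936722.
Inverse-square distance factor (a/d)² = 1.0066² = 1.013244.
Q̄ = (S₀/π) × 1.013244 × [bracket] = (2305/π) × 1.013244 × 0.936722 = 696.4 W/m².

Q̄ ≈ 696 W/m²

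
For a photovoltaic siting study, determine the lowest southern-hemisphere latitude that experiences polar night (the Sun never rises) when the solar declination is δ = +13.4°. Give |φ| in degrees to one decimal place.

|φ| = 76.6°

Polar night requires cos H₀ = −tan φ tan δ ≥ 1, i.e. tan φ tan δ ≤ −1.
The boundary is |tan φ| · |tan δ| = 1, so |φ| = 90° − |δ| = 90° − 13.4° = 76.6° in the southern hemisphere.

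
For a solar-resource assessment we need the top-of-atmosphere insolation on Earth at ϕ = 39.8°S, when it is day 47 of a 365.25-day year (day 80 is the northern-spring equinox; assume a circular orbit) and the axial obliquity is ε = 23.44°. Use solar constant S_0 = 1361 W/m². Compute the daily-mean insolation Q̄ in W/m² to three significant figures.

Q̄ ≈ 424 W/m²

Solar longitude: L_s = 360° × (47 − 80)/365.25 = -32.526°, i.e. -32.526° + 360° = 327.474°.
sin δ = sin 23.44° × sin 327.474° = -0.21388, so δ = -12.350°.
cos h₀ = −tan(-39.8°) tan(-12.350°) = -0.1824, h₀ = 1.7542 rad.
Bracket: h₀ sin ϕ sin δ + cos ϕ cos δ sin h₀ = 1.7542×-0.64011×-0.21388 + 0.76828×0.97686×0.98322 = 0.240162 + 0.737909 = 0.978071.
Q̄ = (S_0/π) × [bracket] = (1361/π) × 0.978071 = 423.7 W/m².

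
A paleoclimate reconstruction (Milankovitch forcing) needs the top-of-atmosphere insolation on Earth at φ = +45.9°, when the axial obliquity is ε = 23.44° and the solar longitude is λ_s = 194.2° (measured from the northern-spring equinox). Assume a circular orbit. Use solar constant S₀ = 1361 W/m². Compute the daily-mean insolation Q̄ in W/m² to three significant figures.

Solar declination: sin δ = sin ε · sin λ_s = sin 23.44° × sin 194.2° = -0.09758, so δ = -5.600°.
cos H₀ = −tan(+45.9°) tan(-5.600°) = 0.1012, H₀ = 1.4694 rad.
Bracket: H₀ sin φ sin δ + cos φ cos δ sin H₀ = 1.4694×0.71813×-0.09758 + 0.69591×0.99523×0.99487 = -0.102968 + 0.689038 = 0.586070.
Q̄ = (S₀/π) × [bracket] = (1361/π) × 0.586070 = 253.9 W/m².

Q̄ ≈ 254 W/m²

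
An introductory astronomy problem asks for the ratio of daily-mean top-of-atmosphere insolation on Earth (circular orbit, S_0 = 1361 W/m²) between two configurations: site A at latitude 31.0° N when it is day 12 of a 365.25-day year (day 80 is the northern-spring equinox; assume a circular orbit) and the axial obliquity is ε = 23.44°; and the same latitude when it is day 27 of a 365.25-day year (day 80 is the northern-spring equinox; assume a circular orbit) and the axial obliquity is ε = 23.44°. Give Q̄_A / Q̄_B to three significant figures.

Q̄_A / Q̄_B ≈ 0.910

— Configuration A (ϕ=+31.0°):
Solar longitude: L_s = 360° × (12 − 80)/365.25 = -67.023°, i.e. -67.023° + 360° = 292.977°.
sin δ = sin 23.44° × sin 292.977° = -0.36623, so δ = -21.483°.
cos h₀ = −tan(+31.0°) tan(-21.483°) = 0.2365, h₀ = 1.3321 rad.
Bracket: h₀ sin ϕ sin δ + cos ϕ cos δ sin h₀ = 1.3321×0.51504×-0.36623 + 0.85717×0.93053×0.97164 = -0.251265 + 0.775002 = 0.523737.
Q̄ = (S_0/π) × [bracket] = (1361/π) × 0.523737 = 226.89 W/m².
— Configuration B (ϕ=+31.0°):
Solar longitude: L_s = 360° × (27 − 80)/365.25 = -52.238°, i.e. -52.238° + 360° = 307.762°.
sin δ = sin 23.44° × sin 307.762° = -0.31448, so δ = -18.329°.
cos h₀ = −tan(+31.0°) tan(-18.329°) = 0.1991, h₀ = 1.3704 rad.
Bracket: h₀ sin ϕ sin δ + cos ϕ cos δ sin h₀ = 1.3704×0.51504×-0.31448 + 0.85717×0.94927×0.97999 = -0.221963 + 0.797404 = 0.575441.
Q̄ = (S_0/π) × [bracket] = (1361/π) × 0.575441 = 249.29 W/m².
Ratio Q̄_A / Q̄_B = 226.89 / 249.29 = 0.9101.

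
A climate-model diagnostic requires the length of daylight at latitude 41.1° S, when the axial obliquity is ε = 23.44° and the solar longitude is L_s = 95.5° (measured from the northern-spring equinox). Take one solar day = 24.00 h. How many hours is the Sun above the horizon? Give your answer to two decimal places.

Solar declination: sin δ = sin ε · sin L_s = sin 23.44° × sin 95.5° = 0.39596, so δ = +23.326°.
cos h₀ = −tan ϕ · tan δ = −tan(-41.1°) × tan(+23.326°) = 0.3762, so h₀ = 1.1851 rad = 67.90°.
Daylight = 2h₀/(2π) × 24.00 h = (1.1851/π) × 24.00 = 9.05 h.

9.05 h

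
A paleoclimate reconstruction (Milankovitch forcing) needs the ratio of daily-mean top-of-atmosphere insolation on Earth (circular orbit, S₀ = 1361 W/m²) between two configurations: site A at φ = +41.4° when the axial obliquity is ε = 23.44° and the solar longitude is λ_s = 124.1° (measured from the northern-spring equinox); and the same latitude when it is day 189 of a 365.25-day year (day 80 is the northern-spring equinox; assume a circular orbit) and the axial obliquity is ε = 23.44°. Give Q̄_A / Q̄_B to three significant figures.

Q̄_A / Q̄_B ≈ 0.956

— Configuration A (φ=+41.4°):
Solar declination: sin δ = sin ε · sin λ_s = sin 23.44° × sin 124.1° = 0.32939, so δ = +19.232°.
cos H₀ = −tan(+41.4°) tan(+19.232°) = -0.3076, H₀ = 1.8834 rad.
Bracket: H₀ sin φ sin δ + cos φ cos δ sin H₀ = 1.8834×0.66131×0.32939 + 0.75011×0.94419×0.95153 = 0.410259 + 0.673918 = 1.084177.
Q̄ = (S₀/π) × [bracket] = (1361/π) × 1.084177 = 469.69 W/m².
— Configuration B (φ=+41.4°):
Solar longitude: λ_s = 360° × (189 − 80)/365.25 = 107.433°.
sin δ = sin 23.44° × sin 107.433° = 0.37952, so δ = +22.304°.
cos H₀ = −tan(+41.4°) tan(+22.304°) = -0.3616, H₀ = 1.9408 rad.
Bracket: H₀ sin φ sin δ + cos φ cos δ sin H₀ = 1.9408×0.66131×0.37952 + 0.75011×0.92518×0.93232 = 0.487103 + 0.647018 = 1.134121.
Q̄ = (S₀/π) × [bracket] = (1361/π) × 1.134121 = 491.32 W/m².
Ratio Q̄_A / Q̄_B = 469.69 / 491.32 = 0.9560.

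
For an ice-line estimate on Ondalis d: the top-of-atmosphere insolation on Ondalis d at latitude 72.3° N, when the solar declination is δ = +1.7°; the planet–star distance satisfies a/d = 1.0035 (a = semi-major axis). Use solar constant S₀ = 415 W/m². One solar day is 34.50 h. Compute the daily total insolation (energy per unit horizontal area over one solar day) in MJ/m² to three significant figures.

5.78 MJ/m²

cos H₀ = −tan(+72.3°) tan(+1.700°) = -0.0930, H₀ = 1.6639 rad.
Bracket: H₀ sin φ sin δ + cos φ cos δ sin H₀ = 1.6639×0.95266×0.02967 + 0.30403×0.99956×0.99567 = 0.047031 + 0.302580 = 0.349611.
Inverse-square distance factor (a/d)² = 1.0035² = 1.007012.
Q̄ = (S₀/π) × 1.007012 × [bracket] = (415/π) × 1.007012 × 0.349611 = 46.507 W/m².
Daily total = Q̄ × 34.50 h × 3600 s/h = 46.507 × 34.50 × 3600 / 10⁶ = 5.776 MJ/m².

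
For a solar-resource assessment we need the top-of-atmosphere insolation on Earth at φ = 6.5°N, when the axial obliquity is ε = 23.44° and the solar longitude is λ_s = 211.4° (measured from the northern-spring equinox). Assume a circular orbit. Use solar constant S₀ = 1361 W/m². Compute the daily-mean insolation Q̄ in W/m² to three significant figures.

Q̄ ≈ 405 W/m²

Solar declination: sin δ = sin ε · sin λ_s = sin 23.44° × sin 211.4° = -0.20725, so δ = -11.961°.
cos H₀ = −tan(+6.5°) tan(-11.961°) = 0.0241, H₀ = 1.5467 rad.
Bracket: H₀ sin φ sin δ + cos φ cos δ sin H₀ = 1.5467×0.11320×-0.20725 + 0.99357×0.97829×0.99971 = -0.036287 + 0.971718 = 0.935431.
Q̄ = (S₀/π) × [bracket] = (1361/π) × 0.935431 = 405.2 W/m².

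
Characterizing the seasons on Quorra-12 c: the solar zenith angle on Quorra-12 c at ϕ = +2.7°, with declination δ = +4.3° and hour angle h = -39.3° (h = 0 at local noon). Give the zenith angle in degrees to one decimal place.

cos θ_z = sin ϕ sin δ + cos ϕ cos δ cos h = 0.003532 + 0.770805 = 0.774337.
θ_z = arccos(0.774337) = 39.3°.

θ_z = 39.3°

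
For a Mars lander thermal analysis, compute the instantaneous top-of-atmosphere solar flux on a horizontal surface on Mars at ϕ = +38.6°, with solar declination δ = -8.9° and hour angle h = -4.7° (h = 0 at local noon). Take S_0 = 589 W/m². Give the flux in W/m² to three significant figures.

396 W/m²

cos θ_z = sin ϕ sin δ + cos ϕ cos δ cos h = -0.096521 + 0.769515 = 0.672994.
Flux = S_0 · cos θ_z = 589 × 0.672994 = 396.4 W/m².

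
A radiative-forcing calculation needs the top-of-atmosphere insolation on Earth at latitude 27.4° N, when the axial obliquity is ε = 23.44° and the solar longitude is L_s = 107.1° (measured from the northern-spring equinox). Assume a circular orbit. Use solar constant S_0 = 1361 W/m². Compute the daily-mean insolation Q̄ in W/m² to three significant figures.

Q̄ ≈ 483 W/m²

Solar declination: sin δ = sin ε · sin L_s = sin 23.44° × sin 107.1° = 0.38020, so δ = +22.346°.
cos h₀ = −tan(+27.4°) tan(+22.346°) = -0.2131, h₀ = 1.7855 rad.
Bracket: h₀ sin ϕ sin δ + cos ϕ cos δ sin h₀ = 1.7855×0.46020×0.38020 + 0.88782×0.92490×0.97703 = 0.312405 + 0.802283 = 1.114688.
Q̄ = (S_0/π) × [bracket] = (1361/π) × 1.114688 = 482.9 W/m².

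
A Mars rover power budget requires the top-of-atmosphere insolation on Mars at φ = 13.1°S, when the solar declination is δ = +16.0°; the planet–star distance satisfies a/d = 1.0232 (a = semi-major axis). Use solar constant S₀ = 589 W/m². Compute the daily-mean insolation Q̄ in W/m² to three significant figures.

cos H₀ = −tan(-13.1°) tan(+16.000°) = 0.0667, H₀ = 1.5040 rad.
Bracket: H₀ sin φ sin δ + cos φ cos δ sin H₀ = 1.5040×-0.22665×0.27564 + 0.97398×0.96126×0.99777 = -0.093961 + 0.934160 = 0.840199.
Inverse-square distance factor (a/d)² = 1.0232² = 1.046938.
Q̄ = (S₀/π) × 1.046938 × [bracket] = (589/π) × 1.046938 × 0.840199 = 164.9 W/m².

Q̄ ≈ 165 W/m²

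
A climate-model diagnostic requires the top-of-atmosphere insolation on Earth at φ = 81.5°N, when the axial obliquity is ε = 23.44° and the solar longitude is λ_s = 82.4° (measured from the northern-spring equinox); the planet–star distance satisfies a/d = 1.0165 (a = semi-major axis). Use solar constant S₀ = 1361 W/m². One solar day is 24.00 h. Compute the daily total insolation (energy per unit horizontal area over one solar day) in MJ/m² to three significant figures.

Solar declination: sin δ = sin ε · sin λ_s = sin 23.44° × sin 82.4° = 0.39429, so δ = +23.222°.
cos H₀ = −tan(+81.5°) tan(+23.222°) = -2.8709 ≤ −1 ⇒ polar day, H₀ = π.
Bracket: H₀ sin φ sin δ + cos φ cos δ sin H₀ = 3.1416×0.98902×0.39429 + 0.14781×0.91898×0.00000 = 1.225101 + 0.000000 = 1.225101.
Inverse-square distance factor (a/d)² = 1.0165² = 1.033272.
Q̄ = (S₀/π) × 1.033272 × [bracket] = (1361/π) × 1.033272 × 1.225101 = 548.40 W/m².
Daily total = Q̄ × 24.00 h × 3600 s/h = 548.40 × 24.00 × 3600 / 10⁶ = 47.38 MJ/m².

47.4 MJ/m²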